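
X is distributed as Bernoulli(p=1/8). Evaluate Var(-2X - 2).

For X ~ Bernoulli(p=1/8):
Var(X) = \frac{7}{64}
Var(-2X - 2) = (-2)² × Var(X) = 4 × \frac{7}{64} = \frac{7}{16}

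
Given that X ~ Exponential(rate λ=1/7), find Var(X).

For X ~ Exponential(rate λ=1/7):
Var(X) = 49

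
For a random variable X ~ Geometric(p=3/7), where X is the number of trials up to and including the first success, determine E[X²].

Using the identity E[X²] = Var(X) + (E[X])²:
E[X] = \frac{7}{3}
Var(X) = \frac{28}{9}
E[X²] = \frac{28}{9} + (\frac{7}{3})²
= \frac{77}{9}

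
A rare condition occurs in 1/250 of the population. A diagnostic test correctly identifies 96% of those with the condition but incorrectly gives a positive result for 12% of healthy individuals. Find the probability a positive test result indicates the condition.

Let D = the rare event, + = positive/flagged.
P(D) = 1/250
P(+|D) = 96/100 = 24/25
P(+|D') = 12/100 = 3/25
P(+) = P(+|D)P(D) + P(+|D')P(D')
     = \frac{24}{25} × \frac{1}{250} + \frac{3}{25} × \frac{249}{250}
     = \frac{771}{6250}
P(D|+) = P(+|D)P(D)/P(+) = \frac{8}{257}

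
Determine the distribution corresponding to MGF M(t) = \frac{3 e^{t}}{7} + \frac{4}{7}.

The MGF M(t) = \frac{3 e^{t}}{7} + \frac{4}{7} is the standard form for the Bernoulli distribution.
Comparing with the known MGF formula identifies: Bernoulli(p=3/7)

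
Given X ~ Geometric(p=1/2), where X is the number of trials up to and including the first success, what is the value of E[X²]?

Using the identity E[X²] = Var(X) + (E[X])²:
E[X] = 2
Var(X) = 2
E[X²] = 2 + (2)²
= 6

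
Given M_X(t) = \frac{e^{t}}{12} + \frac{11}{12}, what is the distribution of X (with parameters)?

The MGF M(t) = \frac{e^{t}}{12} + \frac{11}{12} is the standard form for the Bernoulli distribution.
Comparing with the known MGF formula identifies: Bernoulli(p=1/12)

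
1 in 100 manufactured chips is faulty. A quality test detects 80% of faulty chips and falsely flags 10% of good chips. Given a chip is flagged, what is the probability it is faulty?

Let D = the rare event, + = positive/flagged.
P(D) = 1/100
P(+|D) = 80/100 = 4/5
P(+|D') = 10/100 = 1/10
P(+) = P(+|D)P(D) + P(+|D')P(D')
     = \frac{4}{5} × \frac{1}{100} + \frac{1}{10} × \frac{99}{100}
     = \frac{107}{1000}
P(D|+) = P(+|D)P(D)/P(+) = \frac{8}{107}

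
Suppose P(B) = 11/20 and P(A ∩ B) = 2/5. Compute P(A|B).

P(A|B) = P(A ∩ B) / P(B)
= (2/5) / (11/20)
= 8/11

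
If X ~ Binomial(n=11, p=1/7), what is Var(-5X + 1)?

For X ~ Binomial(n=11, p=1/7):
Var(X) = \frac{66}{49}
Var(-5X + 1) = (-5)² × Var(X) = 25 × \frac{66}{49} = \frac{1650}{49}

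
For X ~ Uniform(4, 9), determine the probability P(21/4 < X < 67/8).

P(21/4 < X < 67/8) = ∫_{21/4}^{67/8} f(x) dx
where f(x) = \frac{1}{5}
= \frac{5}{8}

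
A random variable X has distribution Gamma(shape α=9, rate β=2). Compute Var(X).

For X ~ Gamma(shape α=9, rate β=2):
Var(X) = \frac{9}{4}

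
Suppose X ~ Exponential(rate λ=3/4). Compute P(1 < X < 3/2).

P(1 < X < 3/2) = ∫_{1}^{3/2} f(x) dx
where f(x) = \frac{3 e^{- \frac{3 x}{4}}}{4}
= - \frac{1}{e^{\frac{9}{8}}} + e^{- \frac{3}{4}}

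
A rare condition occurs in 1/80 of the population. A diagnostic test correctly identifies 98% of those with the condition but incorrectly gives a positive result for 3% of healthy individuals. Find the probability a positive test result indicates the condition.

Let D = the rare event, + = positive/flagged.
P(D) = 1/80
P(+|D) = 98/100 = 49/50
P(+|D') = 3/100
P(+) = P(+|D)P(D) + P(+|D')P(D')
     = \frac{49}{50} × \frac{1}{80} + \frac{3}{100} × \frac{79}{80}
     = \frac{67}{1600}
P(D|+) = P(+|D)P(D)/P(+) = \frac{98}{335}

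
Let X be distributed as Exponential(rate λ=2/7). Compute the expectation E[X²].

Using the identity E[X²] = Var(X) + (E[X])²:
E[X] = \frac{7}{2}
Var(X) = \frac{49}{4}
E[X²] = \frac{49}{4} + (\frac{7}{2})²
= \frac{49}{2}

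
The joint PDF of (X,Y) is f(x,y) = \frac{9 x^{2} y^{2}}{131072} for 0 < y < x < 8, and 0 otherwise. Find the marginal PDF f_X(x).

f_X(x) = ∫_0^x \frac{9 x^{2} y^{2}}{131072} dy = \frac{3 x^{5}}{131072}
for 0 < x < 8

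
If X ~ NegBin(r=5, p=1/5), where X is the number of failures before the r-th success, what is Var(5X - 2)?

For X ~ NegBin(r=5, p=1/5), where X is the number of failures before the r-th success:
Var(X) = 100
Var(5X - 2) = (5)² × Var(X) = 25 × 100 = 2500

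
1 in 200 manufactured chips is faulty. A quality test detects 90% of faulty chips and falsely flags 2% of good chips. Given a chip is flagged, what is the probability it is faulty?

Let D = the rare event, + = positive/flagged.
P(D) = 1/200
P(+|D) = 90/100 = 9/10
P(+|D') = 2/100 = 1/50
P(+) = P(+|D)P(D) + P(+|D')P(D')
     = \frac{9}{10} × \frac{1}{200} + \frac{1}{50} × \frac{199}{200}
     = \frac{61}{2500}
P(D|+) = P(+|D)P(D)/P(+) = \frac{45}{244}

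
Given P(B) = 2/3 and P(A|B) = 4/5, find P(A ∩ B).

By definition, P(A|B) = P(A ∩ B) / P(B)
So P(A ∩ B) = P(A|B) × P(B)
= 4/5 × 2/3
= 8/15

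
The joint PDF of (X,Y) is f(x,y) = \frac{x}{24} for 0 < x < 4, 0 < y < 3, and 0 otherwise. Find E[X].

f_X(x) = ∫_0^3 \frac{x}{24} dy = \frac{x}{8}
E[X] = ∫_0^4 x × (\frac{x}{8}) dx = \frac{8}{3}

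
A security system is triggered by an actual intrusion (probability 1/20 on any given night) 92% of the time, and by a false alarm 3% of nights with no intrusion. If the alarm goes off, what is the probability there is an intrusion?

Let D = the rare event, + = positive/flagged.
P(D) = 1/20
P(+|D) = 92/100 = 23/25
P(+|D') = 3/100
P(+) = P(+|D)P(D) + P(+|D')P(D')
     = \frac{23}{25} × \frac{1}{20} + \frac{3}{100} × \frac{19}{20}
     = \frac{149}{2000}
P(D|+) = P(+|D)P(D)/P(+) = \frac{92}{149}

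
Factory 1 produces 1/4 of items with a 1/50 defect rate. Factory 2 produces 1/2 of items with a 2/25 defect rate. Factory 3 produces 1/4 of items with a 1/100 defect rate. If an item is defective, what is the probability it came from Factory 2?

Using Bayes' theorem:
P(F1) = 1/4, P(D|F1) = 1/50
P(F2) = 1/2, P(D|F2) = 2/25
P(F3) = 1/4, P(D|F3) = 1/100
P(D) = P(D|F1)P(F1) + P(D|F2)P(F2) + P(D|F3)P(F3)
     = \frac{19}{400}
P(F2|D) = P(D|F2)P(F2) / P(D)
= \frac{16}{19}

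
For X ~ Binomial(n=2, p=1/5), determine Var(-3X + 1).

For X ~ Binomial(n=2, p=1/5):
Var(X) = \frac{8}{25}
Var(-3X + 1) = (-3)² × Var(X) = 9 × \frac{8}{25} = \frac{72}{25}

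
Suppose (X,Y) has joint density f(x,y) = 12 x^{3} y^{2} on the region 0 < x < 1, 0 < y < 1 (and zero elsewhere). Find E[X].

E[X] = ∫_0^1 ∫_0^1 x × f(x,y) dy dx
= ∫_0^1 ∫_0^1 x × (12 x^{3} y^{2}) dy dx
= \frac{4}{5}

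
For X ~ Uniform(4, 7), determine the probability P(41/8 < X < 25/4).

P(41/8 < X < 25/4) = ∫_{41/8}^{25/4} f(x) dx
where f(x) = \frac{1}{3}
= \frac{3}{8}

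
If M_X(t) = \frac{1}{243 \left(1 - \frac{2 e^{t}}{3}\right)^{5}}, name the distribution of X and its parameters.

The MGF M(t) = \frac{1}{243 \left(1 - \frac{2 e^{t}}{3}\right)^{5}} is the standard form for the NegativeBinomial distribution.
Comparing with the known MGF formula identifies: NegBin(r=5, p=1/3), X = failures before r-th success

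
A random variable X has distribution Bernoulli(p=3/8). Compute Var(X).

For X ~ Bernoulli(p=3/8):
Var(X) = \frac{15}{64}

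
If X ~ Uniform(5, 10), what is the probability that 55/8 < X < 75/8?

P(55/8 < X < 75/8) = ∫_{55/8}^{75/8} f(x) dx
where f(x) = \frac{1}{5}
= \frac{1}{2}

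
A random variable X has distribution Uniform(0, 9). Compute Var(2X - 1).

For X ~ Uniform(0, 9):
Var(X) = \frac{27}{4}
Var(2X - 1) = (2)² × Var(X) = 4 × \frac{27}{4} = 27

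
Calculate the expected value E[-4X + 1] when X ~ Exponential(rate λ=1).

For X ~ Exponential(rate λ=1):
E[X] = 1
E[-4X + 1] = -4 × E[X] + 1 = -3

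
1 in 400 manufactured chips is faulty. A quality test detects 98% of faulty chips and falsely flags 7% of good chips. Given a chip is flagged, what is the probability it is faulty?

Let D = the rare event, + = positive/flagged.
P(D) = 1/400
P(+|D) = 98/100 = 49/50
P(+|D') = 7/100
P(+) = P(+|D)P(D) + P(+|D')P(D')
     = \frac{49}{50} × \frac{1}{400} + \frac{7}{100} × \frac{399}{400}
     = \frac{2891}{40000}
P(D|+) = P(+|D)P(D)/P(+) = \frac{2}{59}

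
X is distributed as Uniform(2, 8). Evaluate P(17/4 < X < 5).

P(17/4 < X < 5) = ∫_{17/4}^{5} f(x) dx
where f(x) = \frac{1}{6}
= \frac{1}{8}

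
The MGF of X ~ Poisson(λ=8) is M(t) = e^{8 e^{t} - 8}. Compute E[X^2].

To find E[X^2], compute M^(2)(0):
M^(1)(t) = 8 e^{t} e^{8 e^{t} - 8}
M^(2)(t) = 64 e^{2 t} e^{8 e^{t} - 8} + 8 e^{t} e^{8 e^{t} - 8}
M^(2)(0) = 72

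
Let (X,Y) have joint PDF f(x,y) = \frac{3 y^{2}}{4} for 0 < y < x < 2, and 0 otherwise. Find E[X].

f_X(x) = ∫_0^x \frac{3 y^{2}}{4} dy = \frac{x^{3}}{4}
E[X] = ∫_0^2 x × (\frac{x^{3}}{4}) dx = \frac{8}{5}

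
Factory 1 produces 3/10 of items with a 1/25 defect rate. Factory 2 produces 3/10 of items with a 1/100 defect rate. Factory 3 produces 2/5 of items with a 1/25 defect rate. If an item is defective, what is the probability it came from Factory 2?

Using Bayes' theorem:
P(F1) = 3/10, P(D|F1) = 1/25
P(F2) = 3/10, P(D|F2) = 1/100
P(F3) = 2/5, P(D|F3) = 1/25
P(D) = P(D|F1)P(F1) + P(D|F2)P(F2) + P(D|F3)P(F3)
     = \frac{31}{1000}
P(F2|D) = P(D|F2)P(F2) / P(D)
= \frac{3}{31}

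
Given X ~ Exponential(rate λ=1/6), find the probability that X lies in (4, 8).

P(4 < X < 8) = ∫_{4}^{8} f(x) dx
where f(x) = \frac{e^{- \frac{x}{6}}}{6}
= - \frac{1 - e^{\frac{2}{3}}}{e^{\frac{4}{3}}}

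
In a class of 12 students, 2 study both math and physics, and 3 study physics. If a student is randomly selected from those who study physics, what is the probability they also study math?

P(A ∩ B) = 2/12 = 1/6
P(B) = 3/12 = 1/4
P(A|B) = P(A ∩ B) / P(B) = (1/6) / (1/4) = 2/3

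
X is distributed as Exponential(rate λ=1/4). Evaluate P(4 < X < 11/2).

P(4 < X < 11/2) = ∫_{4}^{11/2} f(x) dx
where f(x) = \frac{e^{- \frac{x}{4}}}{4}
= - \frac{1}{e^{\frac{11}{8}}} + e^{-1}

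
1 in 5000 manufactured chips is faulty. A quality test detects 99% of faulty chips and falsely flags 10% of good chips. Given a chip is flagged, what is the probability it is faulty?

Let D = the rare event, + = positive/flagged.
P(D) = 1/5000
P(+|D) = 99/100
P(+|D') = 10/100 = 1/10
P(+) = P(+|D)P(D) + P(+|D')P(D')
     = \frac{99}{100} × \frac{1}{5000} + \frac{1}{10} × \frac{4999}{5000}
     = \frac{50089}{500000}
P(D|+) = P(+|D)P(D)/P(+) = \frac{99}{50089}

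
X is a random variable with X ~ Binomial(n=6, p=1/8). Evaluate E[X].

For X ~ Binomial(n=6, p=1/8), the expected value is:
E[X] = \frac{3}{4}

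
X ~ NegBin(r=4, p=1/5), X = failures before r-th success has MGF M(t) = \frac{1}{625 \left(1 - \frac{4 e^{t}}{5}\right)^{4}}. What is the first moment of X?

To find E[X], compute M^(1)(0):
M^(1)(t) = \frac{16 e^{t}}{3125 \left(1 - \frac{4 e^{t}}{5}\right)^{5}}
M^(1)(0) = 16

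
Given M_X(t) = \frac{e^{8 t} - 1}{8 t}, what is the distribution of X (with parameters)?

The MGF M(t) = \frac{e^{8 t} - 1}{8 t} is the standard form for the Uniform distribution.
Comparing with the known MGF formula identifies: Uniform(0, 8)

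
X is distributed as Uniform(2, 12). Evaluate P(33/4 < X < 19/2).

P(33/4 < X < 19/2) = ∫_{33/4}^{19/2} f(x) dx
where f(x) = \frac{1}{10}
= \frac{1}{8}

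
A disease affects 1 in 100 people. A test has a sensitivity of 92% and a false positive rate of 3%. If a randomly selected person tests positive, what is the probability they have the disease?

Let D = the rare event, + = positive/flagged.
P(D) = 1/100
P(+|D) = 92/100 = 23/25
P(+|D') = 3/100
P(+) = P(+|D)P(D) + P(+|D')P(D')
     = \frac{23}{25} × \frac{1}{100} + \frac{3}{100} × \frac{99}{100}
     = \frac{389}{10000}
P(D|+) = P(+|D)P(D)/P(+) = \frac{92}{389}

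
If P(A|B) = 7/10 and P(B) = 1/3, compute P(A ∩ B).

By definition, P(A|B) = P(A ∩ B) / P(B)
So P(A ∩ B) = P(A|B) × P(B)
= 7/10 × 1/3
= 7/30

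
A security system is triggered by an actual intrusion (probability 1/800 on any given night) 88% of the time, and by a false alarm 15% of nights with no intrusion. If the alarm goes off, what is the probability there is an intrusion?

Let D = the rare event, + = positive/flagged.
P(D) = 1/800
P(+|D) = 88/100 = 22/25
P(+|D') = 15/100 = 3/20
P(+) = P(+|D)P(D) + P(+|D')P(D')
     = \frac{22}{25} × \frac{1}{800} + \frac{3}{20} × \frac{799}{800}
     = \frac{12073}{80000}
P(D|+) = P(+|D)P(D)/P(+) = \frac{88}{12073}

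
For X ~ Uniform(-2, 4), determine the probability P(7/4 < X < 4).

P(7/4 < X < 4) = ∫_{7/4}^{4} f(x) dx
where f(x) = \frac{1}{6}
= \frac{3}{8}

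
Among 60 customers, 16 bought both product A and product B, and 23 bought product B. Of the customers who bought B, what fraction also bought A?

P(A ∩ B) = 16/60 = 4/15
P(B) = 23/60
P(A|B) = P(A ∩ B) / P(B) = (4/15) / (23/60) = 16/23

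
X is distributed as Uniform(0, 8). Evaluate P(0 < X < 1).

P(0 < X < 1) = ∫_{0}^{1} f(x) dx
where f(x) = \frac{1}{8}
= \frac{1}{8}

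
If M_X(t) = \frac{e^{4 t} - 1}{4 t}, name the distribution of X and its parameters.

The MGF M(t) = \frac{e^{4 t} - 1}{4 t} is the standard form for the Uniform distribution.
Comparing with the known MGF formula identifies: Uniform(0, 4)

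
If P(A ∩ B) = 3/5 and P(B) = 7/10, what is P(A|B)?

P(A|B) = P(A ∩ B) / P(B)
= (3/5) / (7/10)
= 6/7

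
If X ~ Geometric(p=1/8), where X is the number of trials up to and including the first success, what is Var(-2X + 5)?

For X ~ Geometric(p=1/8), where X is the number of trials up to and including the first success:
Var(X) = 56
Var(-2X + 5) = (-2)² × Var(X) = 4 × 56 = 224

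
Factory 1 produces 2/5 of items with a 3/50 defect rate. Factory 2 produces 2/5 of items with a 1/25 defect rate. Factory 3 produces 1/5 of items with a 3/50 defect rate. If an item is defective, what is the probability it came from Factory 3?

Using Bayes' theorem:
P(F1) = 2/5, P(D|F1) = 3/50
P(F2) = 2/5, P(D|F2) = 1/25
P(F3) = 1/5, P(D|F3) = 3/50
P(D) = P(D|F1)P(F1) + P(D|F2)P(F2) + P(D|F3)P(F3)
     = \frac{13}{250}
P(F3|D) = P(D|F3)P(F3) / P(D)
= \frac{3}{13}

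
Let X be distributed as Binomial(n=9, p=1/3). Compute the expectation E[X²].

Using the identity E[X²] = Var(X) + (E[X])²:
E[X] = 3
Var(X) = 2
E[X²] = 2 + (3)²
= 11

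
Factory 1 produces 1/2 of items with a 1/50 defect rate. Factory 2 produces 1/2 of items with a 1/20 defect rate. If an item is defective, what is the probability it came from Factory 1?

Using Bayes' theorem:
P(F1) = 1/2, P(D|F1) = 1/50
P(F2) = 1/2, P(D|F2) = 1/20
P(D) = P(D|F1)P(F1) + P(D|F2)P(F2)
     = \frac{7}{200}
P(F1|D) = P(D|F1)P(F1) / P(D)
= \frac{2}{7}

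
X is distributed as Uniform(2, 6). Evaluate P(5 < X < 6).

P(5 < X < 6) = ∫_{5}^{6} f(x) dx
where f(x) = \frac{1}{4}
= \frac{1}{4}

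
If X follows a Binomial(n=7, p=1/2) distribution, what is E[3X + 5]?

For X ~ Binomial(n=7, p=1/2):
E[X] = \frac{7}{2}
E[3X + 5] = 3 × E[X] + 5 = \frac{31}{2}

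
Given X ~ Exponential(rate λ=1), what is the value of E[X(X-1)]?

E[X(X-1)] = E[X² - X] = E[X²] - E[X]
E[X] = 1
E[X²] = Var(X) + (E[X])² = 1 + (1)² = 2
E[X(X-1)] = 2 - 1 = 1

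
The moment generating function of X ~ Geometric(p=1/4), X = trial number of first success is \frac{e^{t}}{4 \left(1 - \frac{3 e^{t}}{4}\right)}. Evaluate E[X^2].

To find E[X^2], compute M^(2)(0):
M^(1)(t) = \frac{e^{t}}{4 \left(1 - \frac{3 e^{t}}{4}\right)} + \frac{3 e^{2 t}}{16 \left(1 - \frac{3 e^{t}}{4}\right)^{2}}
M^(2)(t) = \frac{e^{t}}{4 \left(1 - \frac{3 e^{t}}{4}\right)} + \frac{9 e^{2 t}}{16 \left(1 - \frac{3 e^{t}}{4}\right)^{2}} + \frac{9 e^{3 t}}{32 \left(1 - \frac{3 e^{t}}{4}\right)^{3}}
M^(2)(0) = 28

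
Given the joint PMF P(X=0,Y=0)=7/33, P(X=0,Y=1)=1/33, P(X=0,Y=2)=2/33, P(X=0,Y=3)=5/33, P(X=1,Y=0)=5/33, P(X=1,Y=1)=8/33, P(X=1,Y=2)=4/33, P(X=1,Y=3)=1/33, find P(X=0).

P(X=0) = P(X=0,Y=0) + P(X=0,Y=1) + P(X=0,Y=2) + P(X=0,Y=3)
= 7/33 + 1/33 + 2/33 + 5/33
= 5/11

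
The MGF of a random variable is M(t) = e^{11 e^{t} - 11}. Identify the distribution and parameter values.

The MGF M(t) = e^{11 e^{t} - 11} is the standard form for the Poisson distribution.
Comparing with the known MGF formula identifies: Poisson(λ=11)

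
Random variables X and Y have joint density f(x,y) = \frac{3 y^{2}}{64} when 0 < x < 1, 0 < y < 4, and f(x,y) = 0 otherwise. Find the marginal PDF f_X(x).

f_X(x) = ∫_0^4 f(x,y) dy
= ∫_0^4 \frac{3 y^{2}}{64} dy
= 1 for 0 < x < 1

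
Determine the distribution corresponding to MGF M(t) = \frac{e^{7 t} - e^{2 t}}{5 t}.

The MGF M(t) = \frac{e^{7 t} - e^{2 t}}{5 t} is the standard form for the Uniform distribution.
Comparing with the known MGF formula identifies: Uniform(2, 7)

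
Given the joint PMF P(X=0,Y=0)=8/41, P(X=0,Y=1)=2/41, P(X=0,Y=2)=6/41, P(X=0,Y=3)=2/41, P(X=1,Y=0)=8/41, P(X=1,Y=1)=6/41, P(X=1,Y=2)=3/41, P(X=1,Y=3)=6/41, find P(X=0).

P(X=0) = P(X=0,Y=0) + P(X=0,Y=1) + P(X=0,Y=2) + P(X=0,Y=3)
= 8/41 + 2/41 + 6/41 + 2/41
= 18/41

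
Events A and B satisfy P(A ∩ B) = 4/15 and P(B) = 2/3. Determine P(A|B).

P(A|B) = P(A ∩ B) / P(B)
= (4/15) / (2/3)
= 2/5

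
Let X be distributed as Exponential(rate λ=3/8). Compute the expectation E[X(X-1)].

E[X(X-1)] = E[X² - X] = E[X²] - E[X]
E[X] = \frac{8}{3}
E[X²] = Var(X) + (E[X])² = \frac{64}{9} + (\frac{8}{3})² = \frac{128}{9}
E[X(X-1)] = \frac{128}{9} - \frac{8}{3} = \frac{104}{9}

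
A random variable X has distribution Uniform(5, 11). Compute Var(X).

For X ~ Uniform(5, 11):
Var(X) = 3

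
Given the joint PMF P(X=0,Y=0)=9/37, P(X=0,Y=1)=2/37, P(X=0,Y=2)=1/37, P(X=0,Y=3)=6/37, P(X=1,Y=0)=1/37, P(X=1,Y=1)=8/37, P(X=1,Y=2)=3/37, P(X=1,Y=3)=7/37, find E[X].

First find marginal of X:
P(X=0) = 18/37
P(X=1) = 19/37
E[X] = 0 × 18/37 + 1 × 19/37 = 19/37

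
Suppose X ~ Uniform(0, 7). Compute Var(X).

For X ~ Uniform(0, 7):
Var(X) = \frac{49}{12}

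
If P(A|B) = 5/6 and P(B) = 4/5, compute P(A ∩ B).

By definition, P(A|B) = P(A ∩ B) / P(B)
So P(A ∩ B) = P(A|B) × P(B)
= 5/6 × 4/5
= 2/3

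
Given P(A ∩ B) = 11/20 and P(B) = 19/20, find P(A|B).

P(A|B) = P(A ∩ B) / P(B)
= (11/20) / (19/20)
= 11/19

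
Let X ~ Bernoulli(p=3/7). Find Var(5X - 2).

For X ~ Bernoulli(p=3/7):
Var(X) = \frac{12}{49}
Var(5X - 2) = (5)² × Var(X) = 25 × \frac{12}{49} = \frac{300}{49}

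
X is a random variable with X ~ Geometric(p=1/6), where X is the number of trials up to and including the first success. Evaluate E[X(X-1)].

E[X(X-1)] = E[X² - X] = E[X²] - E[X]
E[X] = 6
E[X²] = Var(X) + (E[X])² = 30 + (6)² = 66
E[X(X-1)] = 66 - 6 = 60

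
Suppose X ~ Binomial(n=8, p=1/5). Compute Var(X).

For X ~ Binomial(n=8, p=1/5):
Var(X) = \frac{32}{25}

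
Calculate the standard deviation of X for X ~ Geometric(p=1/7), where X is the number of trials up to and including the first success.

For X ~ Geometric(p=1/7), where X is the number of trials up to and including the first success:
Var(X) = 42
SD(X) = √(Var(X)) = √(42) = \sqrt{42}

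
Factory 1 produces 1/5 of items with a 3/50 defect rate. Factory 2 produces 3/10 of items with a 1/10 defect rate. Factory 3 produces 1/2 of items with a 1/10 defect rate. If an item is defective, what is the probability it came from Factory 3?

Using Bayes' theorem:
P(F1) = 1/5, P(D|F1) = 3/50
P(F2) = 3/10, P(D|F2) = 1/10
P(F3) = 1/2, P(D|F3) = 1/10
P(D) = P(D|F1)P(F1) + P(D|F2)P(F2) + P(D|F3)P(F3)
     = \frac{23}{250}
P(F3|D) = P(D|F3)P(F3) / P(D)
= \frac{25}{46}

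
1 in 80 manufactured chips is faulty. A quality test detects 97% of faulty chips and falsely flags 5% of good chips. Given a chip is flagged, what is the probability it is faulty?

Let D = the rare event, + = positive/flagged.
P(D) = 1/80
P(+|D) = 97/100
P(+|D') = 5/100 = 1/20
P(+) = P(+|D)P(D) + P(+|D')P(D')
     = \frac{97}{100} × \frac{1}{80} + \frac{1}{20} × \frac{79}{80}
     = \frac{123}{2000}
P(D|+) = P(+|D)P(D)/P(+) = \frac{97}{492}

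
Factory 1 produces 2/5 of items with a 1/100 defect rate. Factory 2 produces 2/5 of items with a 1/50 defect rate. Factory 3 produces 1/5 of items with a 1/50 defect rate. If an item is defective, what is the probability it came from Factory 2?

Using Bayes' theorem:
P(F1) = 2/5, P(D|F1) = 1/100
P(F2) = 2/5, P(D|F2) = 1/50
P(F3) = 1/5, P(D|F3) = 1/50
P(D) = P(D|F1)P(F1) + P(D|F2)P(F2) + P(D|F3)P(F3)
     = \frac{2}{125}
P(F2|D) = P(D|F2)P(F2) / P(D)
= \frac{1}{2}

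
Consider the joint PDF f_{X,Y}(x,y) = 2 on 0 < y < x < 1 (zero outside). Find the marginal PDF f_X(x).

f_X(x) = ∫_0^x 2 dy = 2 x
for 0 < x < 1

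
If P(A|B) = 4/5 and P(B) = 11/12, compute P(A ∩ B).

By definition, P(A|B) = P(A ∩ B) / P(B)
So P(A ∩ B) = P(A|B) × P(B)
= 4/5 × 11/12
= 11/15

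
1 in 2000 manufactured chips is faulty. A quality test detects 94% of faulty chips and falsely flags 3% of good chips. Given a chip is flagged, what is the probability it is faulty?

Let D = the rare event, + = positive/flagged.
P(D) = 1/2000
P(+|D) = 94/100 = 47/50
P(+|D') = 3/100
P(+) = P(+|D)P(D) + P(+|D')P(D')
     = \frac{47}{50} × \frac{1}{2000} + \frac{3}{100} × \frac{1999}{2000}
     = \frac{6091}{200000}
P(D|+) = P(+|D)P(D)/P(+) = \frac{94}{6091}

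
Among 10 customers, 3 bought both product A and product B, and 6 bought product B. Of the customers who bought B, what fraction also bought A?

P(A ∩ B) = 3/10
P(B) = 6/10 = 3/5
P(A|B) = P(A ∩ B) / P(B) = (3/10) / (3/5) = 1/2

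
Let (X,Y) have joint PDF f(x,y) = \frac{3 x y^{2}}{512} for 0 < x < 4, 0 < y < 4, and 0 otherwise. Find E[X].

f_X(x) = ∫_0^4 \frac{3 x y^{2}}{512} dy = \frac{x}{8}
E[X] = ∫_0^4 x × (\frac{x}{8}) dx = \frac{8}{3}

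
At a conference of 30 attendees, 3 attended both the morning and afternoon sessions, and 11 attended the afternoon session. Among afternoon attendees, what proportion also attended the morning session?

P(A ∩ B) = 3/30 = 1/10
P(B) = 11/30
P(A|B) = P(A ∩ B) / P(B) = (1/10) / (11/30) = 3/11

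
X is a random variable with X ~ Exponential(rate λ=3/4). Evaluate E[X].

For X ~ Exponential(rate λ=3/4), the expected value is:
E[X] = \frac{4}{3}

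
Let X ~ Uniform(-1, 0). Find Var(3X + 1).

For X ~ Uniform(-1, 0):
Var(X) = \frac{1}{12}
Var(3X + 1) = (3)² × Var(X) = 9 × \frac{1}{12} = \frac{3}{4}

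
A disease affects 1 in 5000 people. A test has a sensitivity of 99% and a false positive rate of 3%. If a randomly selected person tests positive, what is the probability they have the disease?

Let D = the rare event, + = positive/flagged.
P(D) = 1/5000
P(+|D) = 99/100
P(+|D') = 3/100
P(+) = P(+|D)P(D) + P(+|D')P(D')
     = \frac{99}{100} × \frac{1}{5000} + \frac{3}{100} × \frac{4999}{5000}
     = \frac{1887}{62500}
P(D|+) = P(+|D)P(D)/P(+) = \frac{33}{5032}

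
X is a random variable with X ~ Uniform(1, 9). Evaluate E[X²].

Using the identity E[X²] = Var(X) + (E[X])²:
E[X] = 5
Var(X) = \frac{16}{3}
E[X²] = \frac{16}{3} + (5)²
= \frac{91}{3}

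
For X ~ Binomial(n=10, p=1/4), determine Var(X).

For X ~ Binomial(n=10, p=1/4):
Var(X) = \frac{15}{8}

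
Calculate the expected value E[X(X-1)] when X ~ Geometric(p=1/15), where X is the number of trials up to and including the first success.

E[X(X-1)] = E[X² - X] = E[X²] - E[X]
E[X] = 15
E[X²] = Var(X) + (E[X])² = 210 + (15)² = 435
E[X(X-1)] = 435 - 15 = 420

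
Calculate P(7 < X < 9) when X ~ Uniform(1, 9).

P(7 < X < 9) = ∫_{7}^{9} f(x) dx
where f(x) = \frac{1}{8}
= \frac{1}{4}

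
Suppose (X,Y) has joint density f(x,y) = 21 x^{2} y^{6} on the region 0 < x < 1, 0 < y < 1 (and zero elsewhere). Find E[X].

E[X] = ∫_0^1 ∫_0^1 x × f(x,y) dy dx
= ∫_0^1 ∫_0^1 x × (21 x^{2} y^{6}) dy dx
= \frac{3}{4}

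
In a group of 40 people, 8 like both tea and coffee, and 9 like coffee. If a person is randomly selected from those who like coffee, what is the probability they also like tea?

P(A ∩ B) = 8/40 = 1/5
P(B) = 9/40
P(A|B) = P(A ∩ B) / P(B) = (1/5) / (9/40) = 8/9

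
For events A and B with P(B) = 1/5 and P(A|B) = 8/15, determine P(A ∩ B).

By definition, P(A|B) = P(A ∩ B) / P(B)
So P(A ∩ B) = P(A|B) × P(B)
= 8/15 × 1/5
= 8/75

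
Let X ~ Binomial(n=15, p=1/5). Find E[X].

For X ~ Binomial(n=15, p=1/5), the expected value is:
E[X] = 3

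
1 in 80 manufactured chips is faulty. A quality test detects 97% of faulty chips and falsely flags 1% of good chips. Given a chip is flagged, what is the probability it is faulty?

Let D = the rare event, + = positive/flagged.
P(D) = 1/80
P(+|D) = 97/100
P(+|D') = 1/100
P(+) = P(+|D)P(D) + P(+|D')P(D')
     = \frac{97}{100} × \frac{1}{80} + \frac{1}{100} × \frac{79}{80}
     = \frac{11}{500}
P(D|+) = P(+|D)P(D)/P(+) = \frac{97}{176}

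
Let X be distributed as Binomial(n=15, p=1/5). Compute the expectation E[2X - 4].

For X ~ Binomial(n=15, p=1/5):
E[X] = 3
E[2X - 4] = 2 × E[X] - 4 = 2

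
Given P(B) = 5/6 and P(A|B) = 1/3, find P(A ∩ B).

By definition, P(A|B) = P(A ∩ B) / P(B)
So P(A ∩ B) = P(A|B) × P(B)
= 1/3 × 5/6
= 5/18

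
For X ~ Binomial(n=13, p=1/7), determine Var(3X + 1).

For X ~ Binomial(n=13, p=1/7):
Var(X) = \frac{78}{49}
Var(3X + 1) = (3)² × Var(X) = 9 × \frac{78}{49} = \frac{702}{49}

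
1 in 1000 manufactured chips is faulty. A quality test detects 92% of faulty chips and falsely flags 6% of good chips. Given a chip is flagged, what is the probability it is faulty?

Let D = the rare event, + = positive/flagged.
P(D) = 1/1000
P(+|D) = 92/100 = 23/25
P(+|D') = 6/100 = 3/50
P(+) = P(+|D)P(D) + P(+|D')P(D')
     = \frac{23}{25} × \frac{1}{1000} + \frac{3}{50} × \frac{999}{1000}
     = \frac{3043}{50000}
P(D|+) = P(+|D)P(D)/P(+) = \frac{46}{3043}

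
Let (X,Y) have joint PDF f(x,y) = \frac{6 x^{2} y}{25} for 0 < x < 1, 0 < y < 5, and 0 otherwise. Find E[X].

f_X(x) = ∫_0^5 \frac{6 x^{2} y}{25} dy = 3 x^{2}
E[X] = ∫_0^1 x × (3 x^{2}) dx = \frac{3}{4}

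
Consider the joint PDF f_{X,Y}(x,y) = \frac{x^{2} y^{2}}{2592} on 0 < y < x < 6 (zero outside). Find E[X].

f_X(x) = ∫_0^x \frac{x^{2} y^{2}}{2592} dy = \frac{x^{5}}{7776}
E[X] = ∫_0^6 x × (\frac{x^{5}}{7776}) dx = \frac{36}{7}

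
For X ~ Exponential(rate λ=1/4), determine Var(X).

For X ~ Exponential(rate λ=1/4):
Var(X) = 16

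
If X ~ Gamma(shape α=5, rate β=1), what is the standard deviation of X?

For X ~ Gamma(shape α=5, rate β=1):
Var(X) = 5
SD(X) = √(Var(X)) = √(5) = \sqrt{5}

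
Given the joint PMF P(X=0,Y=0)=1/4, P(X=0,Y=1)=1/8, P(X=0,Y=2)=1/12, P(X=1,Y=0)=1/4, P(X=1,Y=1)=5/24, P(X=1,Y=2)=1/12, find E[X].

First find marginal of X:
P(X=0) = 11/24
P(X=1) = 13/24
E[X] = 0 × 11/24 + 1 × 13/24 = 13/24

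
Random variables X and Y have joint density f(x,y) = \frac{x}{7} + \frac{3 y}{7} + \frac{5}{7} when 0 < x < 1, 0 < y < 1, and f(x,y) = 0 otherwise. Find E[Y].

E[Y] = ∫_0^1 ∫_0^1 y × f(x,y) dx dy
= \frac{15}{28}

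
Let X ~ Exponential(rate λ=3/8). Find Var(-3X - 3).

For X ~ Exponential(rate λ=3/8):
Var(X) = \frac{64}{9}
Var(-3X - 3) = (-3)² × Var(X) = 9 × \frac{64}{9} = 64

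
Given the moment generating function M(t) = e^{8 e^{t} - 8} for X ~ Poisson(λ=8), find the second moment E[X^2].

To find E[X^2], compute M^(2)(0):
M^(1)(t) = 8 e^{t} e^{8 e^{t} - 8}
M^(2)(t) = 64 e^{2 t} e^{8 e^{t} - 8} + 8 e^{t} e^{8 e^{t} - 8}
M^(2)(0) = 72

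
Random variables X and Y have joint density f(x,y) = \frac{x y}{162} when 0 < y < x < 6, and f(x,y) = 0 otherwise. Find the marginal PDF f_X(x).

f_X(x) = ∫_0^x \frac{x y}{162} dy = \frac{x^{3}}{324}
for 0 < x < 6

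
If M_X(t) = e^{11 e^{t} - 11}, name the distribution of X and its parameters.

The MGF M(t) = e^{11 e^{t} - 11} is the standard form for the Poisson distribution.
Comparing with the known MGF formula identifies: Poisson(λ=11)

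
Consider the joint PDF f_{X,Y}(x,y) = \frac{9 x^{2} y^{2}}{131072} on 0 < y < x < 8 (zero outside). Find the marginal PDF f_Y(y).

f_Y(y) = ∫_y^8 \frac{9 x^{2} y^{2}}{131072} dx = \frac{3 y^{2} \left(512 - y^{3}\right)}{131072}
for 0 < y < 8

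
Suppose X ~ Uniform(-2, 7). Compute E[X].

For X ~ Uniform(-2, 7), the expected value is:
E[X] = \frac{5}{2}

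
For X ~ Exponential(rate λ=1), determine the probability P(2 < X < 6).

P(2 < X < 6) = ∫_{2}^{6} f(x) dx
where f(x) = e^{- x}
= - \frac{1 - e^{4}}{e^{6}}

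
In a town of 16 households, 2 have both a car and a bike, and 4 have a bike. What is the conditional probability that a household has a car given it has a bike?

P(A ∩ B) = 2/16 = 1/8
P(B) = 4/16 = 1/4
P(A|B) = P(A ∩ B) / P(B) = (1/8) / (1/4) = 1/2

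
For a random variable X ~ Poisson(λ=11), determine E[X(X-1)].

E[X(X-1)] = E[X² - X] = E[X²] - E[X]
E[X] = 11
E[X²] = Var(X) + (E[X])² = 11 + (11)² = 132
E[X(X-1)] = 132 - 11 = 121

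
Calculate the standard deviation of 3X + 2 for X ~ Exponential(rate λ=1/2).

For X ~ Exponential(rate λ=1/2):
Var(X) = 4
SD(X) = √(Var(X)) = √(4) = 2
SD(3X + 2) = |3| × SD(X) = 3 × 2 = 6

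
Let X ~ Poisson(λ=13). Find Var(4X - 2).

For X ~ Poisson(λ=13):
Var(X) = 13
Var(4X - 2) = (4)² × Var(X) = 16 × 13 = 208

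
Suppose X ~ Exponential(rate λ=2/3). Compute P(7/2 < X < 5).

P(7/2 < X < 5) = ∫_{7/2}^{5} f(x) dx
where f(x) = \frac{2 e^{- \frac{2 x}{3}}}{3}
= - \frac{1 - e}{e^{\frac{10}{3}}}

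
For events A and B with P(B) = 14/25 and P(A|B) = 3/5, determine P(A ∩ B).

By definition, P(A|B) = P(A ∩ B) / P(B)
So P(A ∩ B) = P(A|B) × P(B)
= 3/5 × 14/25
= 42/125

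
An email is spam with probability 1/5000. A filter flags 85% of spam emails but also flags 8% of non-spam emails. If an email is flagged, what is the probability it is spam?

Let D = the rare event, + = positive/flagged.
P(D) = 1/5000
P(+|D) = 85/100 = 17/20
P(+|D') = 8/100 = 2/25
P(+) = P(+|D)P(D) + P(+|D')P(D')
     = \frac{17}{20} × \frac{1}{5000} + \frac{2}{25} × \frac{4999}{5000}
     = \frac{40077}{500000}
P(D|+) = P(+|D)P(D)/P(+) = \frac{85}{40077}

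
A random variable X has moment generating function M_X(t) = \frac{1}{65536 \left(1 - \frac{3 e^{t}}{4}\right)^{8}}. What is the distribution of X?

The MGF M(t) = \frac{1}{65536 \left(1 - \frac{3 e^{t}}{4}\right)^{8}} is the standard form for the NegativeBinomial distribution.
Comparing with the known MGF formula identifies: NegBin(r=8, p=1/4), X = failures before r-th success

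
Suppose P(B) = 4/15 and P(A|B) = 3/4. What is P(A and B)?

By definition, P(A|B) = P(A ∩ B) / P(B)
So P(A ∩ B) = P(A|B) × P(B)
= 3/4 × 4/15
= 1/5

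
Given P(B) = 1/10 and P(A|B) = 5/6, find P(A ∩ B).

By definition, P(A|B) = P(A ∩ B) / P(B)
So P(A ∩ B) = P(A|B) × P(B)
= 5/6 × 1/10
= 1/12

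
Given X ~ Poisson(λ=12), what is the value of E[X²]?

Using the identity E[X²] = Var(X) + (E[X])²:
E[X] = 12
Var(X) = 12
E[X²] = 12 + (12)²
= 156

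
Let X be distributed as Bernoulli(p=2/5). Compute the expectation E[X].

For X ~ Bernoulli(p=2/5), the expected value is:
E[X] = \frac{2}{5}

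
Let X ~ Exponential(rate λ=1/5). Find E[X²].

Using the identity E[X²] = Var(X) + (E[X])²:
E[X] = 5
Var(X) = 25
E[X²] = 25 + (5)²
= 50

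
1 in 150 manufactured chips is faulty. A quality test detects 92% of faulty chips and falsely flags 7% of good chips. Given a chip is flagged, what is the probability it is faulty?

Let D = the rare event, + = positive/flagged.
P(D) = 1/150
P(+|D) = 92/100 = 23/25
P(+|D') = 7/100
P(+) = P(+|D)P(D) + P(+|D')P(D')
     = \frac{23}{25} × \frac{1}{150} + \frac{7}{100} × \frac{149}{150}
     = \frac{227}{3000}
P(D|+) = P(+|D)P(D)/P(+) = \frac{92}{1135}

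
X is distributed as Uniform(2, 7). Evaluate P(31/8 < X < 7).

P(31/8 < X < 7) = ∫_{31/8}^{7} f(x) dx
where f(x) = \frac{1}{5}
= \frac{5}{8}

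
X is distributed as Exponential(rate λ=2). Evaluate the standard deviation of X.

For X ~ Exponential(rate λ=2):
Var(X) = \frac{1}{4}
SD(X) = √(Var(X)) = √(\frac{1}{4}) = \frac{1}{2}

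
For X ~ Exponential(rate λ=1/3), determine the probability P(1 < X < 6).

P(1 < X < 6) = ∫_{1}^{6} f(x) dx
where f(x) = \frac{e^{- \frac{x}{3}}}{3}
= - \frac{1}{e^{2}} + e^{- \frac{1}{3}}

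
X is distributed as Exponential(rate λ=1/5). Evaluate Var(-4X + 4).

For X ~ Exponential(rate λ=1/5):
Var(X) = 25
Var(-4X + 4) = (-4)² × Var(X) = 16 × 25 = 400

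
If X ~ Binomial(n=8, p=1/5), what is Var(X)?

For X ~ Binomial(n=8, p=1/5):
Var(X) = \frac{32}{25}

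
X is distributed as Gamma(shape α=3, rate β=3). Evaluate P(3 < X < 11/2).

P(3 < X < 11/2) = ∫_{3}^{11/2} f(x) dx
where f(x) = \frac{27 x^{2} e^{- 3 x}}{2}
= - \frac{1229}{8 e^{\frac{33}{2}}} + \frac{101}{2 e^{9}}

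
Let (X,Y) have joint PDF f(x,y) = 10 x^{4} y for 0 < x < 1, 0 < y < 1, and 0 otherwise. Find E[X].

E[X] = ∫_0^1 ∫_0^1 x × f(x,y) dy dx
= ∫_0^1 ∫_0^1 x × (10 x^{4} y) dy dx
= \frac{5}{6}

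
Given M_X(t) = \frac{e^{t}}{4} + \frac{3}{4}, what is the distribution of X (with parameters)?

The MGF M(t) = \frac{e^{t}}{4} + \frac{3}{4} is the standard form for the Bernoulli distribution.
Comparing with the known MGF formula identifies: Bernoulli(p=1/4)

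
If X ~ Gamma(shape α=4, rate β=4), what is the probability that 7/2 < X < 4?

P(7/2 < X < 4) = ∫_{7/2}^{4} f(x) dx
where f(x) = \frac{128 x^{3} e^{- 4 x}}{3}
= \frac{-2483 + 1711 e^{2}}{3 e^{16}}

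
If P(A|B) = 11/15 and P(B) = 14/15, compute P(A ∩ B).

By definition, P(A|B) = P(A ∩ B) / P(B)
So P(A ∩ B) = P(A|B) × P(B)
= 11/15 × 14/15
= 154/225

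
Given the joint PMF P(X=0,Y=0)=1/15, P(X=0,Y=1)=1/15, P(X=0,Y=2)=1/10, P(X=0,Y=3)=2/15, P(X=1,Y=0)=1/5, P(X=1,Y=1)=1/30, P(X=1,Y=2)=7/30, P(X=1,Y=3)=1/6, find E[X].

First find marginal of X:
P(X=0) = 11/30
P(X=1) = 19/30
E[X] = 0 × 11/30 + 1 × 19/30 = 19/30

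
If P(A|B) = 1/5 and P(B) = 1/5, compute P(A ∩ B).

By definition, P(A|B) = P(A ∩ B) / P(B)
So P(A ∩ B) = P(A|B) × P(B)
= 1/5 × 1/5
= 1/25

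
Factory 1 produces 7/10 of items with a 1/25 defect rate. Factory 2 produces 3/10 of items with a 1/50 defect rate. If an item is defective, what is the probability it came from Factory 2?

Using Bayes' theorem:
P(F1) = 7/10, P(D|F1) = 1/25
P(F2) = 3/10, P(D|F2) = 1/50
P(D) = P(D|F1)P(F1) + P(D|F2)P(F2)
     = \frac{17}{500}
P(F2|D) = P(D|F2)P(F2) / P(D)
= \frac{3}{17}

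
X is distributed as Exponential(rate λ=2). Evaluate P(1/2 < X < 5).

P(1/2 < X < 5) = ∫_{1/2}^{5} f(x) dx
where f(x) = 2 e^{- 2 x}
= - \frac{1 - e^{9}}{e^{10}}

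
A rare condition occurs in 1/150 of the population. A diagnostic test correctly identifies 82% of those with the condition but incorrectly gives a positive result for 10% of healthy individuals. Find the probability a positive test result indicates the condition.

Let D = the rare event, + = positive/flagged.
P(D) = 1/150
P(+|D) = 82/100 = 41/50
P(+|D') = 10/100 = 1/10
P(+) = P(+|D)P(D) + P(+|D')P(D')
     = \frac{41}{50} × \frac{1}{150} + \frac{1}{10} × \frac{149}{150}
     = \frac{131}{1250}
P(D|+) = P(+|D)P(D)/P(+) = \frac{41}{786}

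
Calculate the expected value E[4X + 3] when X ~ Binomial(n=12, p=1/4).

For X ~ Binomial(n=12, p=1/4):
E[X] = 3
E[4X + 3] = 4 × E[X] + 3 = 15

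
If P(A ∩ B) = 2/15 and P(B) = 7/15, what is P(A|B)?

P(A|B) = P(A ∩ B) / P(B)
= (2/15) / (7/15)
= 2/7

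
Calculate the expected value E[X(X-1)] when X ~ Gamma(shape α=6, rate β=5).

E[X(X-1)] = E[X² - X] = E[X²] - E[X]
E[X] = \frac{6}{5}
E[X²] = Var(X) + (E[X])² = \frac{6}{25} + (\frac{6}{5})² = \frac{42}{25}
E[X(X-1)] = \frac{42}{25} - \frac{6}{5} = \frac{12}{25}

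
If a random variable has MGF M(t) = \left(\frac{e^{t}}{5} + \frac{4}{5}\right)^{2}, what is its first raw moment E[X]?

To find E[X], compute M^(1)(0):
M^(1)(t) = \frac{2 \left(\frac{e^{t}}{5} + \frac{4}{5}\right) e^{t}}{5}
M^(1)(0) = \frac{2}{5}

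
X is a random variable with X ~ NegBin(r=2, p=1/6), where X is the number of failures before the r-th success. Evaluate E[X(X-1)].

E[X(X-1)] = E[X² - X] = E[X²] - E[X]
E[X] = 10
E[X²] = Var(X) + (E[X])² = 60 + (10)² = 160
E[X(X-1)] = 160 - 10 = 150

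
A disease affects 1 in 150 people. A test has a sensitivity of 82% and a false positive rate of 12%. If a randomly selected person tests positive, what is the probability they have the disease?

Let D = the rare event, + = positive/flagged.
P(D) = 1/150
P(+|D) = 82/100 = 41/50
P(+|D') = 12/100 = 3/25
P(+) = P(+|D)P(D) + P(+|D')P(D')
     = \frac{41}{50} × \frac{1}{150} + \frac{3}{25} × \frac{149}{150}
     = \frac{187}{1500}
P(D|+) = P(+|D)P(D)/P(+) = \frac{41}{935}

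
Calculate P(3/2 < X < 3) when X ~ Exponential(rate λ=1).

P(3/2 < X < 3) = ∫_{3/2}^{3} f(x) dx
where f(x) = e^{- x}
= - \frac{1}{e^{3}} + e^{- \frac{3}{2}}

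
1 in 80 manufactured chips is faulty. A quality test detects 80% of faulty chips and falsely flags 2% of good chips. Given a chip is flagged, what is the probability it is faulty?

Let D = the rare event, + = positive/flagged.
P(D) = 1/80
P(+|D) = 80/100 = 4/5
P(+|D') = 2/100 = 1/50
P(+) = P(+|D)P(D) + P(+|D')P(D')
     = \frac{4}{5} × \frac{1}{80} + \frac{1}{50} × \frac{79}{80}
     = \frac{119}{4000}
P(D|+) = P(+|D)P(D)/P(+) = \frac{40}{119}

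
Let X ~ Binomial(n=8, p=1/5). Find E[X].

For X ~ Binomial(n=8, p=1/5), the expected value is:
E[X] = \frac{8}{5}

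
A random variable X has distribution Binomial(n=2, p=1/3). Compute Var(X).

For X ~ Binomial(n=2, p=1/3):
Var(X) = \frac{4}{9}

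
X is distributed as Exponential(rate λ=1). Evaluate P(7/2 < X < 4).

P(7/2 < X < 4) = ∫_{7/2}^{4} f(x) dx
where f(x) = e^{- x}
= - \frac{1}{e^{4}} + e^{- \frac{7}{2}}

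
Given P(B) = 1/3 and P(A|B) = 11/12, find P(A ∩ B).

By definition, P(A|B) = P(A ∩ B) / P(B)
So P(A ∩ B) = P(A|B) × P(B)
= 11/12 × 1/3
= 11/36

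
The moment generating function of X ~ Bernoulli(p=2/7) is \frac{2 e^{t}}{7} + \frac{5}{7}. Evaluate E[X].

To find E[X], compute M^(1)(0):
M^(1)(t) = \frac{2 e^{t}}{7}
M^(1)(0) = \frac{2}{7}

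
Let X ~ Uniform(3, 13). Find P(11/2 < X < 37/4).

P(11/2 < X < 37/4) = ∫_{11/2}^{37/4} f(x) dx
where f(x) = \frac{1}{10}
= \frac{3}{8}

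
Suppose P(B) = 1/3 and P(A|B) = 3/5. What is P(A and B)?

By definition, P(A|B) = P(A ∩ B) / P(B)
So P(A ∩ B) = P(A|B) × P(B)
= 3/5 × 1/3
= 1/5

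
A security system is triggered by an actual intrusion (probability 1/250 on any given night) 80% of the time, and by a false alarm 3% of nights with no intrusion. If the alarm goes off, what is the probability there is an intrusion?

Let D = the rare event, + = positive/flagged.
P(D) = 1/250
P(+|D) = 80/100 = 4/5
P(+|D') = 3/100
P(+) = P(+|D)P(D) + P(+|D')P(D')
     = \frac{4}{5} × \frac{1}{250} + \frac{3}{100} × \frac{249}{250}
     = \frac{827}{25000}
P(D|+) = P(+|D)P(D)/P(+) = \frac{80}{827}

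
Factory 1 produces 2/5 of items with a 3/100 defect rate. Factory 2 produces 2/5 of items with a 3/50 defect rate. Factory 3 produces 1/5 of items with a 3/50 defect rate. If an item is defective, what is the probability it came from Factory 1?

Using Bayes' theorem:
P(F1) = 2/5, P(D|F1) = 3/100
P(F2) = 2/5, P(D|F2) = 3/50
P(F3) = 1/5, P(D|F3) = 3/50
P(D) = P(D|F1)P(F1) + P(D|F2)P(F2) + P(D|F3)P(F3)
     = \frac{6}{125}
P(F1|D) = P(D|F1)P(F1) / P(D)
= \frac{1}{4}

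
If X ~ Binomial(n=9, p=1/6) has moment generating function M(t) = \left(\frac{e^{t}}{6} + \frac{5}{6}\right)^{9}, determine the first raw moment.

To find E[X], compute M^(1)(0):
M^(1)(t) = \frac{3 \left(\frac{e^{t}}{6} + \frac{5}{6}\right)^{8} e^{t}}{2}
M^(1)(0) = \frac{3}{2}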